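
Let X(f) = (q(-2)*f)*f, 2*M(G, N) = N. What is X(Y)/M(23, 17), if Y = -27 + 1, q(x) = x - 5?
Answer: -9464/17 ≈ -556.71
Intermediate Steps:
q(x) = -5 + x
M(G, N) = N/2
Y = -26
X(f) = -7*f² (X(f) = ((-5 - 2)*f)*f = (-7*f)*f = -7*f²)
X(Y)/M(23, 17) = (-7*(-26)²)/(((½)*17)) = (-7*676)/(17/2) = -4732*2/17 = -9464/17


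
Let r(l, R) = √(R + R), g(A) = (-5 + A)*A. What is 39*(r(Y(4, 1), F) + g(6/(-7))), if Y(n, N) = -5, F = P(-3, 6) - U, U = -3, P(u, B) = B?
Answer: 9594/49 + 117*√2 ≈ 361.26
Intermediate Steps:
g(A) = A*(-5 + A)
F = 9 (F = 6 - 1*(-3) = 6 + 3 = 9)
r(l, R) = √2*√R (r(l, R) = √(2*R) = √2*√R)
39*(r(Y(4, 1), F) + g(6/(-7))) = 39*(√2*√9 + (6/(-7))*(-5 + 6/(-7))) = 39*(√2*3 + (6*(-⅐))*(-5 + 6*(-⅐))) = 39*(3*√2 - 6*(-5 - 6/7)/7) = 39*(3*√2 - 6/7*(-41/7)) = 39*(3*√2 + 246/49) = 39*(246/49 + 3*√2) = 9594/49 + 117*√2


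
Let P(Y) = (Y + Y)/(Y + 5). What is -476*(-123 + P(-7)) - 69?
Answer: 55147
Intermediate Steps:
P(Y) = 2*Y/(5 + Y) (P(Y) = (2*Y)/(5 + Y) = 2*Y/(5 + Y))
-476*(-123 + P(-7)) - 69 = -476*(-123 + 2*(-7)/(5 - 7)) - 69 = -476*(-123 + 2*(-7)/(-2)) - 69 = -476*(-123 + 2*(-7)*(-1/2)) - 69 = -476*(-123 + 7) - 69 = -476*(-116) - 69 = 55216 - 69 = 55147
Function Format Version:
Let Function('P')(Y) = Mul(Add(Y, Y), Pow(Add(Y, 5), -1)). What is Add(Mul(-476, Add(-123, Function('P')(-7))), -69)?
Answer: 55147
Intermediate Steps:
Function('P')(Y) = Mul(2, Y, Pow(Add(5, Y), -1)) (Function('P')(Y) = Mul(Mul(2, Y), Pow(Add(5, Y), -1)) = Mul(2, Y, Pow(Add(5, Y), -1)))
Add(Mul(-476, Add(-123, Function('P')(-7))), -69) = Add(Mul(-476, Add(-123, Mul(2, -7, Pow(Add(5, -7), -1)))), -69) = Add(Mul(-476, Add(-123, Mul(2, -7, Pow(-2, -1)))), -69) = Add(Mul(-476, Add(-123, Mul(2, -7, Rational(-1, 2)))), -69) = Add(Mul(-476, Add(-123, 7)), -69) = Add(Mul(-476, -116), -69) = Add(55216, -69) = 55147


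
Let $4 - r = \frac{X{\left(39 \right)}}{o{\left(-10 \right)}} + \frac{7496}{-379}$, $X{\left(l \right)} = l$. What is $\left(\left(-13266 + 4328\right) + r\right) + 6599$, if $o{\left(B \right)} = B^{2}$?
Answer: $- \frac{87761681}{37900} \approx -2315.6$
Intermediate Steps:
$r = \frac{886419}{37900}$ ($r = 4 - \left(\frac{39}{\left(-10\right)^{2}} + \frac{7496}{-379}\right) = 4 - \left(\frac{39}{100} + 7496 \left(- \frac{1}{379}\right)\right) = 4 - \left(39 \cdot \frac{1}{100} - \frac{7496}{379}\right) = 4 - \left(\frac{39}{100} - \frac{7496}{379}\right) = 4 - - \frac{734819}{37900} = 4 + \frac{734819}{37900} = \frac{886419}{37900} \approx 23.388$)
$\left(\left(-13266 + 4328\right) + r\right) + 6599 = \left(\left(-13266 + 4328\right) + \frac{886419}{37900}\right) + 6599 = \left(-8938 + \frac{886419}{37900}\right) + 6599 = - \frac{337863781}{37900} + 6599 = - \frac{87761681}{37900}$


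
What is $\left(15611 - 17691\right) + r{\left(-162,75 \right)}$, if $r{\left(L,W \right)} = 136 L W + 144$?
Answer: $-1654336$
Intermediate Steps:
$r{\left(L,W \right)} = 144 + 136 L W$ ($r{\left(L,W \right)} = 136 L W + 144 = 144 + 136 L W$)
$\left(15611 - 17691\right) + r{\left(-162,75 \right)} = \left(15611 - 17691\right) + \left(144 + 136 \left(-162\right) 75\right) = -2080 + \left(144 - 1652400\right) = -2080 - 1652256 = -1654336$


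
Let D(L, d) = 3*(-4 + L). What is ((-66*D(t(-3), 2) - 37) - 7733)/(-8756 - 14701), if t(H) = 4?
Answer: 370/1117 ≈ 0.33124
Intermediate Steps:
D(L, d) = -12 + 3*L
((-66*D(t(-3), 2) - 37) - 7733)/(-8756 - 14701) = ((-66*(-12 + 3*4) - 37) - 7733)/(-8756 - 14701) = ((-66*(-12 + 12) - 37) - 7733)/(-23457) = ((-66*0 - 37) - 7733)*(-1/23457) = ((0 - 37) - 7733)*(-1/23457) = (-37 - 7733)*(-1/23457) = -7770*(-1/23457) = 370/1117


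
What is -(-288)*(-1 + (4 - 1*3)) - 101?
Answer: -101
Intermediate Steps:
-(-288)*(-1 + (4 - 1*3)) - 101 = -(-288)*(-1 + (4 - 3)) - 101 = -(-288)*(-1 + 1) - 101 = -(-288)*0 - 101 = -48*0 - 101 = 0 - 101 = -101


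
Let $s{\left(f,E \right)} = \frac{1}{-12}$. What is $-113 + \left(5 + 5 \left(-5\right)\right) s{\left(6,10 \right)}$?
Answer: $- \frac{334}{3} \approx -111.33$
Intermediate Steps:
$s{\left(f,E \right)} = - \frac{1}{12}$
$-113 + \left(5 + 5 \left(-5\right)\right) s{\left(6,10 \right)} = -113 + \left(5 + 5 \left(-5\right)\right) \left(- \frac{1}{12}\right) = -113 + \left(5 - 25\right) \left(- \frac{1}{12}\right) = -113 - - \frac{5}{3} = -113 + \frac{5}{3} = - \frac{334}{3}$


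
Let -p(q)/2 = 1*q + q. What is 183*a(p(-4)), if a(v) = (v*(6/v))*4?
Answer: 4392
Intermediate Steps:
p(q) = -4*q (p(q) = -2*(1*q + q) = -2*(q + q) = -4*q)
a(v) = 24 (a(v) = 6*4 = 24)
183*a(p(-4)) = 183*24 = 4392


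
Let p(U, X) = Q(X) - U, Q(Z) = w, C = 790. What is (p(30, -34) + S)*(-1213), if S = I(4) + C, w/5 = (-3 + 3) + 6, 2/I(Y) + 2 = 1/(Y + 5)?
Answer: -16268756/17 ≈ -9.5699e+5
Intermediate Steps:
I(Y) = 2/(-2 + 1/(5 + Y)) (I(Y) = 2/(-2 + 1/(Y + 5)) = 2/(-2 + 1/(5 + Y)))
w = 30 (w = 5*((-3 + 3) + 6) = 5*(0 + 6) = 5*6 = 30)
Q(Z) = 30
p(U, X) = 30 - U
S = 13412/17 (S = 2*(-5 - 1*4)/(9 + 2*4) + 790 = 2*(-5 - 4)/(9 + 8) + 790 = 2*(-9)/17 + 790 = 2*(1/17)*(-9) + 790 = -18/17 + 790 = 13412/17 ≈ 788.94)
(p(30, -34) + S)*(-1213) = ((30 - 1*30) + 13412/17)*(-1213) = ((30 - 30) + 13412/17)*(-1213) = (0 + 13412/17)*(-1213) = (13412/17)*(-1213) = -16268756/17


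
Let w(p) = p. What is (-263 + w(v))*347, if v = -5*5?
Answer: -99936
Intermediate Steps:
v = -25
(-263 + w(v))*347 = (-263 - 25)*347 = -288*347 = -99936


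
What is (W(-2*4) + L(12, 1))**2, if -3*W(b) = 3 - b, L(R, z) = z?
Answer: 64/9 ≈ 7.1111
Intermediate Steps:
W(b) = -1 + b/3 (W(b) = -(3 - b)/3 = -1 + b/3)
(W(-2*4) + L(12, 1))**2 = ((-1 + (-2*4)/3) + 1)**2 = ((-1 + (1/3)*(-8)) + 1)**2 = ((-1 - 8/3) + 1)**2 = (-11/3 + 1)**2 = (-8/3)**2 = 64/9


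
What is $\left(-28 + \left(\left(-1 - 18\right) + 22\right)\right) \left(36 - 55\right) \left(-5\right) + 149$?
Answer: $-2226$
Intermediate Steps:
$\left(-28 + \left(\left(-1 - 18\right) + 22\right)\right) \left(36 - 55\right) \left(-5\right) + 149 = \left(-28 + \left(-19 + 22\right)\right) \left(-19\right) \left(-5\right) + 149 = \left(-28 + 3\right) \left(-19\right) \left(-5\right) + 149 = \left(-25\right) \left(-19\right) \left(-5\right) + 149 = 475 \left(-5\right) + 149 = -2375 + 149 = -2226$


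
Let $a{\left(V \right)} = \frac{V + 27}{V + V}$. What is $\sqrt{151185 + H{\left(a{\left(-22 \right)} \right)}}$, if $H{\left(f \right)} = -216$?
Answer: $7 \sqrt{3081} \approx 388.55$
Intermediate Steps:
$a{\left(V \right)} = \frac{27 + V}{2 V}$
$\sqrt{151185 + H{\left(a{\left(-22 \right)} \right)}} = \sqrt{151185 - 216} = \sqrt{150969} = 7 \sqrt{3081}$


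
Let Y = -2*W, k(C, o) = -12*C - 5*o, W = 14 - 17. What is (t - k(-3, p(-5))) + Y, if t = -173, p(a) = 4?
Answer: -183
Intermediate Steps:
W = -3
Y = 6 (Y = -2*(-3) = 6)
(t - k(-3, p(-5))) + Y = (-173 - (-12*(-3) - 5*4)) + 6 = (-173 - (36 - 20)) + 6 = (-173 - 1*16) + 6 = (-173 - 16) + 6 = -189 + 6 = -183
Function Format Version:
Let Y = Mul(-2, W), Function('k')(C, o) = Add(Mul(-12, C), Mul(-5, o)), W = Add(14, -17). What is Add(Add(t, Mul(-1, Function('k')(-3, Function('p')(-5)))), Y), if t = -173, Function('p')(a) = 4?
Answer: -183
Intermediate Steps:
W = -3
Y = 6 (Y = Mul(-2, -3) = 6)
Add(Add(t, Mul(-1, Function('k')(-3, Function('p')(-5)))), Y) = Add(Add(-173, Mul(-1, Add(Mul(-12, -3), Mul(-5, 4)))), 6) = Add(Add(-173, Mul(-1, Add(36, -20))), 6) = Add(Add(-173, Mul(-1, 16)), 6) = Add(Add(-173, -16), 6) = Add(-189, 6) = -183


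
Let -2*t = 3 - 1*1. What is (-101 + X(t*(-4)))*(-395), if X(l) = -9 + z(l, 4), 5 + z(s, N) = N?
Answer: 43845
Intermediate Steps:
z(s, N) = -5 + N
t = -1 (t = -(3 - 1*1)/2 = -(3 - 1)/2 = -1/2*2 = -1)
X(l) = -10 (X(l) = -9 + (-5 + 4) = -9 - 1 = -10)
(-101 + X(t*(-4)))*(-395) = (-101 - 10)*(-395) = -111*(-395) = 43845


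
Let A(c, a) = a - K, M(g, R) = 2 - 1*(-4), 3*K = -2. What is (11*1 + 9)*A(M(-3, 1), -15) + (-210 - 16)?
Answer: -1538/3 ≈ -512.67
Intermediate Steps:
K = -⅔ (K = (⅓)*(-2) = -⅔ ≈ -0.66667)
M(g, R) = 6 (M(g, R) = 2 + 4 = 6)
A(c, a) = ⅔ + a (A(c, a) = a - 1*(-⅔) = a + ⅔ = ⅔ + a)
(11*1 + 9)*A(M(-3, 1), -15) + (-210 - 16) = (11*1 + 9)*(⅔ - 15) + (-210 - 16) = (11 + 9)*(-43/3) - 226 = 20*(-43/3) - 226 = -860/3 - 226 = -1538/3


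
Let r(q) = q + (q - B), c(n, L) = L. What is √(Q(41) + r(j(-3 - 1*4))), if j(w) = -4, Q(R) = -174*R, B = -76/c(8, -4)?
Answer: I*√7161 ≈ 84.623*I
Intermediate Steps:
B = 19 (B = -76/(-4) = -76*(-¼) = 19)
r(q) = -19 + 2*q (r(q) = q + (q - 1*19) = q + (q - 19) = q + (-19 + q) = -19 + 2*q)
√(Q(41) + r(j(-3 - 1*4))) = √(-174*41 + (-19 + 2*(-4))) = √(-7134 + (-19 - 8)) = √(-7134 - 27) = √(-7161) = I*√7161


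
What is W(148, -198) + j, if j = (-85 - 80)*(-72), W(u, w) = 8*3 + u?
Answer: 12052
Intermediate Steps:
W(u, w) = 24 + u
j = 11880 (j = -165*(-72) = 11880)
W(148, -198) + j = (24 + 148) + 11880 = 172 + 11880 = 12052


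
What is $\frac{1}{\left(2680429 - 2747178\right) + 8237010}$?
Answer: $\frac{1}{8170261} \approx 1.224 \cdot 10^{-7}$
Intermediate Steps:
$\frac{1}{\left(2680429 - 2747178\right) + 8237010} = \frac{1}{-66749 + 8237010} = \frac{1}{8170261}$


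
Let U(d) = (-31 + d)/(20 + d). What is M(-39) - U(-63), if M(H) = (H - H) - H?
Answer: 1583/43 ≈ 36.814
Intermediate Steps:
U(d) = (-31 + d)/(20 + d)
M(H) = -H (M(H) = 0 - H = -H)
M(-39) - U(-63) = -1*(-39) - (-31 - 63)/(20 - 63) = 39 - (-94)/(-43) = 39 - (-1)*(-94)/43 = 39 - 1*94/43 = 39 - 94/43 = 1583/43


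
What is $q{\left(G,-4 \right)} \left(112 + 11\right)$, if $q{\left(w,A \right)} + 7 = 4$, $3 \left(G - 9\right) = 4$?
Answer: $-369$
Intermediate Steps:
$G = \frac{31}{3}$ ($G = 9 + \frac{1}{3} \cdot 4 = 9 + \frac{4}{3} = \frac{31}{3} \approx 10.333$)
$q{\left(w,A \right)} = -3$ ($q{\left(w,A \right)} = -7 + 4 = -3$)
$q{\left(G,-4 \right)} \left(112 + 11\right) = - 3 \left(112 + 11\right) = \left(-3\right) 123 = -369$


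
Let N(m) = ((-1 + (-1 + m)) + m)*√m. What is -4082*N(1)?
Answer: 0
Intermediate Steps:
N(m) = √m*(-2 + 2*m) (N(m) = ((-2 + m) + m)*√m = (-2 + 2*m)*√m = √m*(-2 + 2*m))
-4082*N(1) = -8164*√1*(-1 + 1) = -8164*0 = -4082*0 = 0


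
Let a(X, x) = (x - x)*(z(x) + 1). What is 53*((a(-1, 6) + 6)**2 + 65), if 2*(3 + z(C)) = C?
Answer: 5353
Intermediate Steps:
z(C) = -3 + C/2
a(X, x) = 0 (a(X, x) = (x - x)*((-3 + x/2) + 1) = 0*(-2 + x/2) = 0)
53*((a(-1, 6) + 6)**2 + 65) = 53*((0 + 6)**2 + 65) = 53*(6**2 + 65) = 53*(36 + 65) = 53*101 = 5353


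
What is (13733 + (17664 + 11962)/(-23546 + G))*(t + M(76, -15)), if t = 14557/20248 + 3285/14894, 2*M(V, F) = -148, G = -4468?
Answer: -1059481238763967475/1056035745996 ≈ -1.0033e+6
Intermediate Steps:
M(V, F) = -74 (M(V, F) = (½)*(-148) = -74)
t = 141663319/150786856 (t = 14557*(1/20248) + 3285*(1/14894) = 14557/20248 + 3285/14894 = 141663319/150786856 ≈ 0.93949)
(13733 + (17664 + 11962)/(-23546 + G))*(t + M(76, -15)) = (13733 + (17664 + 11962)/(-23546 - 4468))*(141663319/150786856 - 74) = (13733 + 29626/(-28014))*(-11016564025/150786856) = (13733 + 29626*(-1/28014))*(-11016564025/150786856) = (13733 - 14813/14007)*(-11016564025/150786856) = (192343318/14007)*(-11016564025/150786856) = -1059481238763967475/1056035745996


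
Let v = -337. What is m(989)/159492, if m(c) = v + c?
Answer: 163/39873 ≈ 0.0040880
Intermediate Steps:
m(c) = -337 + c
m(989)/159492 = (-337 + 989)/159492 = 652*(1/159492) = 163/39873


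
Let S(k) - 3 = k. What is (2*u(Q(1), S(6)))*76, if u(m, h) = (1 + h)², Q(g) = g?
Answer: 15200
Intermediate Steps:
S(k) = 3 + k
(2*u(Q(1), S(6)))*76 = (2*(1 + (3 + 6))²)*76 = (2*(1 + 9)²)*76 = (2*10²)*76 = (2*100)*76 = 200*76 = 15200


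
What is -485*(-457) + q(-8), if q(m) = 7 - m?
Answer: 221660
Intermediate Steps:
-485*(-457) + q(-8) = -485*(-457) + (7 - 1*(-8)) = 221645 + (7 + 8) = 221645 + 15 = 221660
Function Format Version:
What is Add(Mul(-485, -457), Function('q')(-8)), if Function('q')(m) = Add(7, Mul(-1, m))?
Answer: 221660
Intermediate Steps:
Add(Mul(-485, -457), Function('q')(-8)) = Add(Mul(-485, -457), Add(7, Mul(-1, -8))) = Add(221645, Add(7, 8)) = Add(221645, 15) = 221660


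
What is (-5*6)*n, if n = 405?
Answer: -12150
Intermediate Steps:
(-5*6)*n = -5*6*405 = -30*405 = -12150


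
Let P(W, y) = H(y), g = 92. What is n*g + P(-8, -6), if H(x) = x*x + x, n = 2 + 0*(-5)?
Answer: 214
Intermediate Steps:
n = 2 (n = 2 + 0 = 2)
H(x) = x + x**2 (H(x) = x**2 + x = x + x**2)
P(W, y) = y*(1 + y)
n*g + P(-8, -6) = 2*92 - 6*(1 - 6) = 184 - 6*(-5) = 184 + 30 = 214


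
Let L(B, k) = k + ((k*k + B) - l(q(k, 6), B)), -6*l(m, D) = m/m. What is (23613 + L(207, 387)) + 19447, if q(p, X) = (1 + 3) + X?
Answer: 1160539/6 ≈ 1.9342e+5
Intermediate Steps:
q(p, X) = 4 + X
l(m, D) = -⅙ (l(m, D) = -m/(6*m) = -⅙*1 = -⅙)
L(B, k) = ⅙ + B + k + k² (L(B, k) = k + ((k*k + B) - 1*(-⅙)) = k + ((k² + B) + ⅙) = k + ((B + k²) + ⅙) = k + (⅙ + B + k²) = ⅙ + B + k + k²)
(23613 + L(207, 387)) + 19447 = (23613 + (⅙ + 207 + 387 + 387²)) + 19447 = (23613 + (⅙ + 207 + 387 + 149769)) + 19447 = (23613 + 902179/6) + 19447 = 1043857/6 + 19447 = 1160539/6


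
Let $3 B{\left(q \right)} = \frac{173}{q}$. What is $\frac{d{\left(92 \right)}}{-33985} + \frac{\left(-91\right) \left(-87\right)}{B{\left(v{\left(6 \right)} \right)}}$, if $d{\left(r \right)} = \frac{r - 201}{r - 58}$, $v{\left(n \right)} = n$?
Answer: $\frac{164664276797}{199899770} \approx 823.73$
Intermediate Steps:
$d{\left(r \right)} = \frac{-201 + r}{-58 + r}$
$B{\left(q \right)} = \frac{173}{3 q}$ ($B{\left(q \right)} = \frac{173 \frac{1}{q}}{3} = \frac{173}{3 q}$)
$\frac{d{\left(92 \right)}}{-33985} + \frac{\left(-91\right) \left(-87\right)}{B{\left(v{\left(6 \right)} \right)}} = \frac{\frac{1}{-58 + 92} \left(-201 + 92\right)}{-33985} + \frac{\left(-91\right) \left(-87\right)}{\frac{173}{3} \cdot \frac{1}{6}} = \frac{1}{34} \left(-109\right) \left(- \frac{1}{33985}\right) + \frac{7917}{\frac{173}{3} \cdot \frac{1}{6}} = \frac{1}{34} \left(-109\right) \left(- \frac{1}{33985}\right) + \frac{7917}{\frac{173}{18}} = \left(- \frac{109}{34}\right) \left(- \frac{1}{33985}\right) + 7917 \cdot \frac{18}{173} = \frac{109}{1155490} + \frac{142506}{173} = \frac{164664276797}{199899770}$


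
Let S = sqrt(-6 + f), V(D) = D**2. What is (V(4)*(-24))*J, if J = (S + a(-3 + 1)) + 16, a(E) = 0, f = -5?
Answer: -6144 - 384*I*sqrt(11) ≈ -6144.0 - 1273.6*I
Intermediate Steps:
S = I*sqrt(11) (S = sqrt(-6 - 5) = sqrt(-11) = I*sqrt(11) ≈ 3.3166*I)
J = 16 + I*sqrt(11) (J = (I*sqrt(11) + 0) + 16 = I*sqrt(11) + 16 = 16 + I*sqrt(11) ≈ 16.0 + 3.3166*I)
(V(4)*(-24))*J = (4**2*(-24))*(16 + I*sqrt(11)) = (16*(-24))*(16 + I*sqrt(11)) = -384*(16 + I*sqrt(11)) = -6144 - 384*I*sqrt(11)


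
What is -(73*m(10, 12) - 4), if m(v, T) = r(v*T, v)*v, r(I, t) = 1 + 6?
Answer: -5106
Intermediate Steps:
r(I, t) = 7
m(v, T) = 7*v
-(73*m(10, 12) - 4) = -(73*(7*10) - 4) = -(73*70 - 4) = -(5110 - 4) = -1*5106 = -5106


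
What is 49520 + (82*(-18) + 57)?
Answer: 48101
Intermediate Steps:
49520 + (82*(-18) + 57) = 49520 + (-1476 + 57) = 49520 - 1419 = 48101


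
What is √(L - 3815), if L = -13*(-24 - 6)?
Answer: 5*I*√137 ≈ 58.523*I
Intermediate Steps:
L = 390 (L = -13*(-30) = 390)
√(L - 3815) = √(390 - 3815) = √(-3425) = 5*I*√137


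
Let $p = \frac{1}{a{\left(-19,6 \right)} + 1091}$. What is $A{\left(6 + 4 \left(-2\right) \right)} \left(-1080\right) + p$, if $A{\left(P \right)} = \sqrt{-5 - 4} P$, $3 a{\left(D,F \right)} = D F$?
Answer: $\frac{1}{1053} + 6480 i \approx 0.00094967 + 6480.0 i$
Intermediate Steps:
$a{\left(D,F \right)} = \frac{D F}{3}$
$p = \frac{1}{1053}$ ($p = \frac{1}{\frac{1}{3} \left(-19\right) 6 + 1091} = \frac{1}{-38 + 1091} = \frac{1}{1053} \approx 0.00094967$)
$A{\left(P \right)} = 3 i P$ ($A{\left(P \right)} = \sqrt{-9} P = 3 i P$)
$A{\left(6 + 4 \left(-2\right) \right)} \left(-1080\right) + p = 3 i \left(6 + 4 \left(-2\right)\right) \left(-1080\right) + \frac{1}{1053} = 3 i \left(6 - 8\right) \left(-1080\right) + \frac{1}{1053} = 3 i \left(-2\right) \left(-1080\right) + \frac{1}{1053} = - 6 i \left(-1080\right) + \frac{1}{1053} = 6480 i + \frac{1}{1053} = \frac{1}{1053} + 6480 i$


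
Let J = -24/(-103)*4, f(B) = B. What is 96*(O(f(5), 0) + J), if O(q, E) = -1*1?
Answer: -672/103 ≈ -6.5243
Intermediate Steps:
O(q, E) = -1
J = 96/103 (J = -24*(-1/103)*4 = (24/103)*4 = 96/103 ≈ 0.93204)
96*(O(f(5), 0) + J) = 96*(-1 + 96/103) = 96*(-7/103) = -672/103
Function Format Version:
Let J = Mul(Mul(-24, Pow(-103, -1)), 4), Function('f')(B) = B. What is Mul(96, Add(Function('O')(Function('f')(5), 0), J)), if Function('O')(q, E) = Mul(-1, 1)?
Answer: Rational(-672, 103) ≈ -6.5243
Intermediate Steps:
Function('O')(q, E) = -1
J = Rational(96, 103) (J = Mul(Mul(-24, Rational(-1, 103)), 4) = Mul(Rational(24, 103), 4) = Rational(96, 103) ≈ 0.93204)
Mul(96, Add(Function('O')(Function('f')(5), 0), J)) = Mul(96, Add(-1, Rational(96, 103))) = Mul(96, Rational(-7, 103)) = Rational(-672, 103)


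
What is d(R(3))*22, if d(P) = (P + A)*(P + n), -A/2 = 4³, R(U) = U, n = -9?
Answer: 16500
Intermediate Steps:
A = -128 (A = -2*4³ = -2*64 = -128)
d(P) = (-128 + P)*(-9 + P) (d(P) = (P - 128)*(P - 9) = (-128 + P)*(-9 + P))
d(R(3))*22 = (1152 + 3² - 137*3)*22 = (1152 + 9 - 411)*22 = 750*22 = 16500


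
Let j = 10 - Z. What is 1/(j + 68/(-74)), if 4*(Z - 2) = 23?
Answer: 148/197 ≈ 0.75127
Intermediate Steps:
Z = 31/4 (Z = 2 + (¼)*23 = 2 + 23/4 = 31/4 ≈ 7.7500)
j = 9/4 (j = 10 - 1*31/4 = 10 - 31/4 = 9/4 ≈ 2.2500)
1/(j + 68/(-74)) = 1/(9/4 + 68/(-74)) = 1/(9/4 - 1/74*68) = 1/(9/4 - 34/37) = 1/(197/148) = 148/197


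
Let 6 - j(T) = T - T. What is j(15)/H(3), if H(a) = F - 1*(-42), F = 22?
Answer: 3/32 ≈ 0.093750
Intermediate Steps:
H(a) = 64 (H(a) = 22 - 1*(-42) = 22 + 42 = 64)
j(T) = 6 (j(T) = 6 - (T - T) = 6 - 1*0 = 6 + 0 = 6)
j(15)/H(3) = 6/64 = 6*(1/64) = 3/32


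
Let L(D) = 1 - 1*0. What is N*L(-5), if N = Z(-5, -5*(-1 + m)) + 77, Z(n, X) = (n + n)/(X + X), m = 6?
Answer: 386/5 ≈ 77.200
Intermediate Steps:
Z(n, X) = n/X (Z(n, X) = (2*n)/((2*X)) = (2*n)*(1/(2*X)) = n/X)
N = 386/5 (N = -5*(-1/(5*(-1 + 6))) + 77 = -5/((-5*5)) + 77 = -5/(-25) + 77 = -5*(-1/25) + 77 = ⅕ + 77 = 386/5 ≈ 77.200)
L(D) = 1 (L(D) = 1 + 0 = 1)
N*L(-5) = (386/5)*1 = 386/5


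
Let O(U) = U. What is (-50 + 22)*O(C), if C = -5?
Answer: 140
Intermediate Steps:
(-50 + 22)*O(C) = (-50 + 22)*(-5) = -28*(-5) = 140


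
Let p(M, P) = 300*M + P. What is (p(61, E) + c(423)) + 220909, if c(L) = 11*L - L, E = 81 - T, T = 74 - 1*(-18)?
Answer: 243428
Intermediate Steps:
T = 92 (T = 74 + 18 = 92)
E = -11 (E = 81 - 1*92 = 81 - 92 = -11)
p(M, P) = P + 300*M
c(L) = 10*L
(p(61, E) + c(423)) + 220909 = ((-11 + 300*61) + 10*423) + 220909 = ((-11 + 18300) + 4230) + 220909 = (18289 + 4230) + 220909 = 22519 + 220909 = 243428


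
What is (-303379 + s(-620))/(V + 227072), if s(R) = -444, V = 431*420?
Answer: -303823/408092 ≈ -0.74450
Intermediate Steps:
V = 181020
(-303379 + s(-620))/(V + 227072) = (-303379 - 444)/(181020 + 227072) = -303823/408092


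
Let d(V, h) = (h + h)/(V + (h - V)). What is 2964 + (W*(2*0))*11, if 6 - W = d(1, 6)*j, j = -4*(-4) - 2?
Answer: 2964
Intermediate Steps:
j = 14 (j = 16 - 2 = 14)
d(V, h) = 2 (d(V, h) = (2*h)/h = 2)
W = -22 (W = 6 - 2*14 = 6 - 1*28 = 6 - 28 = -22)
2964 + (W*(2*0))*11 = 2964 - 44*0*11 = 2964 - 22*0*11 = 2964 + 0*11 = 2964 + 0 = 2964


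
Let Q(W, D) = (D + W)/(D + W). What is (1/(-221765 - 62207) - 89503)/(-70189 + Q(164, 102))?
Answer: 25416345917/19931426736 ≈ 1.2752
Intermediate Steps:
Q(W, D) = 1
(1/(-221765 - 62207) - 89503)/(-70189 + Q(164, 102)) = (1/(-221765 - 62207) - 89503)/(-70189 + 1) = (1/(-283972) - 89503)/(-70188) = (-1/283972 - 89503)*(-1/70188) = -25416345917/283972*(-1/70188) = 25416345917/19931426736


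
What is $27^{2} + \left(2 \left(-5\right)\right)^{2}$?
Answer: $829$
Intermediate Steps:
$27^{2} + \left(2 \left(-5\right)\right)^{2} = 729 + \left(-10\right)^{2} = 729 + 100 = 829$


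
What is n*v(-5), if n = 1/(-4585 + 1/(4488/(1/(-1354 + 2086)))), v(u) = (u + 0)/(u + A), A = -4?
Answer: -1825120/15062715359 ≈ -0.00012117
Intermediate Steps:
v(u) = u/(-4 + u) (v(u) = (u + 0)/(u - 4) = u/(-4 + u))
n = -3285216/15062715359 (n = 1/(-4585 + 1/(4488/(1/732))) = 1/(-4585 + 1/(4488*732)) = 1/(-4585 + 1/3285216) = 1/(-15062715359/3285216) = -3285216/15062715359 ≈ -0.00021810)
n*v(-5) = -(-16426080)/(15062715359*(-4 - 5)) = -(-16426080)/(15062715359*(-9)) = -(-16426080)*(-1)/(15062715359*9) = -3285216/15062715359*5/9 = -1825120/15062715359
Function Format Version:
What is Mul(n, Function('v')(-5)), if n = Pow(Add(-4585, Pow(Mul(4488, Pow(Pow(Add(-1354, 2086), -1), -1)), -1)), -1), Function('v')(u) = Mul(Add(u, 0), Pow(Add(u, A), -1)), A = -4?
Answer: Rational(-1825120, 15062715359) ≈ -0.00012117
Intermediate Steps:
Function('v')(u) = Mul(u, Pow(Add(-4, u), -1)) (Function('v')(u) = Mul(Add(u, 0), Pow(Add(u, -4), -1)) = Mul(u, Pow(Add(-4, u), -1)))
n = Rational(-3285216, 15062715359) (n = Pow(Add(-4585, Pow(Mul(4488, Pow(Pow(732, -1), -1)), -1)), -1) = Pow(Add(-4585, Pow(Mul(4488, Pow(Rational(1, 732), -1)), -1)), -1) = Pow(Add(-4585, Pow(Mul(4488, 732), -1)), -1) = Pow(Add(-4585, Pow(3285216, -1)), -1) = Pow(Add(-4585, Rational(1, 3285216)), -1) = Pow(Rational(-15062715359, 3285216), -1) = Rational(-3285216, 15062715359) ≈ -0.00021810)
Mul(n, Function('v')(-5)) = Mul(Rational(-3285216, 15062715359), Mul(-5, Pow(Add(-4, -5), -1))) = Mul(Rational(-3285216, 15062715359), Mul(-5, Pow(-9, -1))) = Mul(Rational(-3285216, 15062715359), Mul(-5, Rational(-1, 9))) = Mul(Rational(-3285216, 15062715359), Rational(5, 9)) = Rational(-1825120, 15062715359)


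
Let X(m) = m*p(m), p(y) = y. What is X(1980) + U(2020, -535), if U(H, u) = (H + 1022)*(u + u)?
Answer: 665460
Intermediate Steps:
U(H, u) = 2*u*(1022 + H) (U(H, u) = (1022 + H)*(2*u) = 2*u*(1022 + H))
X(m) = m² (X(m) = m*m = m²)
X(1980) + U(2020, -535) = 1980² + 2*(-535)*(1022 + 2020) = 3920400 + 2*(-535)*3042 = 3920400 - 3254940 = 665460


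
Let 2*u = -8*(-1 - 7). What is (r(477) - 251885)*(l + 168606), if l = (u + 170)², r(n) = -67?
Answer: -52761268320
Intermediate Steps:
u = 32 (u = (-8*(-1 - 7))/2 = (-8*(-8))/2 = (½)*64 = 32)
l = 40804 (l = (32 + 170)² = 202² = 40804)
(r(477) - 251885)*(l + 168606) = (-67 - 251885)*(40804 + 168606) = -251952*209410 = -52761268320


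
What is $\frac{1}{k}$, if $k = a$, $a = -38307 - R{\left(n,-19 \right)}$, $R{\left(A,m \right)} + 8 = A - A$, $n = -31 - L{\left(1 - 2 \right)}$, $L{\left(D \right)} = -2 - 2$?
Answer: $- \frac{1}{38299} \approx -2.611 \cdot 10^{-5}$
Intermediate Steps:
$L{\left(D \right)} = -4$
$n = -27$ ($n = -31 - -4 = -31 + 4 = -27$)
$R{\left(A,m \right)} = -8$ ($R{\left(A,m \right)} = -8 + \left(A - A\right) = -8 + 0 = -8$)
$a = -38299$ ($a = -38307 - -8 = -38307 + 8 = -38299$)
$k = -38299$
$\frac{1}{k} = \frac{1}{-38299} = - \frac{1}{38299}$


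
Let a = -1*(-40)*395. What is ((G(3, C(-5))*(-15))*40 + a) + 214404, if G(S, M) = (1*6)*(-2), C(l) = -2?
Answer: 237404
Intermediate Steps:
G(S, M) = -12 (G(S, M) = 6*(-2) = -12)
a = 15800 (a = 40*395 = 15800)
((G(3, C(-5))*(-15))*40 + a) + 214404 = (-12*(-15)*40 + 15800) + 214404 = (180*40 + 15800) + 214404 = (7200 + 15800) + 214404 = 23000 + 214404 = 237404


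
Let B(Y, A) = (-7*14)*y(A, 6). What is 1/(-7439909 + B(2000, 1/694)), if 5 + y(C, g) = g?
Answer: -1/7440007 ≈ -1.3441e-7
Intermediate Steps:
y(C, g) = -5 + g
B(Y, A) = -98 (B(Y, A) = (-7*14)*(-5 + 6) = -98*1 = -98)
1/(-7439909 + B(2000, 1/694)) = 1/(-7439909 - 98) = 1/(-7440007) = -1/7440007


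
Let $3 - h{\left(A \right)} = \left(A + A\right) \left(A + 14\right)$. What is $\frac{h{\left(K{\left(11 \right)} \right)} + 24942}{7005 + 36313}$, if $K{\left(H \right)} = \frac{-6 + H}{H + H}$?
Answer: $\frac{6035125}{10482956} \approx 0.57571$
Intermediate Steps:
$K{\left(H \right)} = \frac{-6 + H}{2 H}$
$h{\left(A \right)} = 3 - 2 A \left(14 + A\right)$ ($h{\left(A \right)} = 3 - \left(A + A\right) \left(A + 14\right) = 3 - 2 A \left(14 + A\right)$)
$\frac{h{\left(K{\left(11 \right)} \right)} + 24942}{7005 + 36313} = \frac{\left(3 - 28 \frac{-6 + 11}{2 \cdot 11} - 2 \left(\frac{-6 + 11}{2 \cdot 11}\right)^{2}\right) + 24942}{7005 + 36313} = \frac{\left(3 - 28 \cdot \frac{1}{2} \cdot \frac{1}{11} \cdot 5 - 2 \left(\frac{1}{2} \cdot \frac{1}{11} \cdot 5\right)^{2}\right) + 24942}{43318} = \left(\left(3 - \frac{70}{11} - 2 \left(\frac{5}{22}\right)^{2}\right) + 24942\right) \frac{1}{43318} = \left(\left(3 - \frac{70}{11} - \frac{25}{242}\right) + 24942\right) \frac{1}{43318} = \left(- \frac{839}{242} + 24942\right) \frac{1}{43318} = \frac{6035125}{242} \cdot \frac{1}{43318} = \frac{6035125}{10482956}$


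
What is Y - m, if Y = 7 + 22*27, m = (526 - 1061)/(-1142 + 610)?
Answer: 319197/532 ≈ 599.99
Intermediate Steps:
m = 535/532 (m = -535/(-532) = -535*(-1/532) = 535/532 ≈ 1.0056)
Y = 601 (Y = 7 + 594 = 601)
Y - m = 601 - 1*535/532 = 601 - 535/532 = 319197/532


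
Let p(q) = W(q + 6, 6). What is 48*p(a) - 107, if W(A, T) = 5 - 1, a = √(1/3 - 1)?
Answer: 85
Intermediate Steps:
a = I*√6/3 (a = √(⅓ - 1) = √(-⅔) = I*√6/3 ≈ 0.8165*I)
W(A, T) = 4
p(q) = 4
48*p(a) - 107 = 48*4 - 107 = 192 - 107 = 85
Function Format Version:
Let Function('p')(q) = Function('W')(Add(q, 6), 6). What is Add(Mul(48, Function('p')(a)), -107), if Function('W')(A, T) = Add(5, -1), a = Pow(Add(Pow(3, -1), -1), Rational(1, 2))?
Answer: 85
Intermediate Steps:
a = Mul(Rational(1, 3), I, Pow(6, Rational(1, 2))) (a = Pow(Add(Rational(1, 3), -1), Rational(1, 2)) = Pow(Rational(-2, 3), Rational(1, 2)) = Mul(Rational(1, 3), I, Pow(6, Rational(1, 2))) ≈ Mul(0.81650, I))
Function('W')(A, T) = 4
Function('p')(q) = 4
Add(Mul(48, Function('p')(a)), -107) = Add(Mul(48, 4), -107) = Add(192, -107) = 85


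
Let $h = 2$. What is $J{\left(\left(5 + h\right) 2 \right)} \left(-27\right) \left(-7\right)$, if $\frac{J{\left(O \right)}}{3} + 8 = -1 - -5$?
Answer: $-2268$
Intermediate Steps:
$J{\left(O \right)} = -12$ ($J{\left(O \right)} = -24 + 3 \left(-1 - -5\right) = -24 + 3 \left(-1 + 5\right) = -24 + 3 \cdot 4 = -24 + 12 = -12$)
$J{\left(\left(5 + h\right) 2 \right)} \left(-27\right) \left(-7\right) = \left(-12\right) \left(-27\right) \left(-7\right) = 324 \left(-7\right) = -2268$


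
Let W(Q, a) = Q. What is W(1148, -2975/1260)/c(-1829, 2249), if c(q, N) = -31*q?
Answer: 1148/56699 ≈ 0.020247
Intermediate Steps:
W(1148, -2975/1260)/c(-1829, 2249) = 1148/((-31*(-1829))) = 1148/56699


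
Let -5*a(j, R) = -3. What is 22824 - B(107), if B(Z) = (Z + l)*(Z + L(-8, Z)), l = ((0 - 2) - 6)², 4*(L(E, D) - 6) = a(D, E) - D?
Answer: 40248/5 ≈ 8049.6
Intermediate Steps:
a(j, R) = ⅗ (a(j, R) = -⅕*(-3) = ⅗)
L(E, D) = 123/20 - D/4 (L(E, D) = 6 + (⅗ - D)/4 = 6 + (3/20 - D/4) = 123/20 - D/4)
l = 64 (l = (-2 - 6)² = (-8)² = 64)
B(Z) = (64 + Z)*(123/20 + 3*Z/4) (B(Z) = (Z + 64)*(Z + (123/20 - Z/4)) = (64 + Z)*(123/20 + 3*Z/4))
22824 - B(107) = 22824 - (1968/5 + (¾)*107² + (1083/20)*107) = 22824 - (1968/5 + (¾)*11449 + 115881/20) = 22824 - (1968/5 + 34347/4 + 115881/20) = 22824 - 1*73872/5 = 22824 - 73872/5 = 40248/5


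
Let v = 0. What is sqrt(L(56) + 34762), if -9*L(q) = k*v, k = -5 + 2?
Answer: sqrt(34762) ≈ 186.45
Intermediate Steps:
k = -3
L(q) = 0 (L(q) = -(-1)*0/3 = -1/9*0 = 0)
sqrt(L(56) + 34762) = sqrt(0 + 34762) = sqrt(34762)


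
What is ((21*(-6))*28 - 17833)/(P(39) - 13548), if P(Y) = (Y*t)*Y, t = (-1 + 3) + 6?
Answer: 21361/1380 ≈ 15.479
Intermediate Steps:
t = 8 (t = 2 + 6 = 8)
P(Y) = 8*Y**2 (P(Y) = (Y*8)*Y = (8*Y)*Y = 8*Y**2)
((21*(-6))*28 - 17833)/(P(39) - 13548) = ((21*(-6))*28 - 17833)/(8*39**2 - 13548) = (-126*28 - 17833)/(8*1521 - 13548) = (-3528 - 17833)/(12168 - 13548) = -21361/(-1380) = -21361*(-1/1380) = 21361/1380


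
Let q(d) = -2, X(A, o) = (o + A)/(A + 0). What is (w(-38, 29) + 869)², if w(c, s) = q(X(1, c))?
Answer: 751689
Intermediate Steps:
X(A, o) = (A + o)/A
w(c, s) = -2
(w(-38, 29) + 869)² = (-2 + 869)² = 867² = 751689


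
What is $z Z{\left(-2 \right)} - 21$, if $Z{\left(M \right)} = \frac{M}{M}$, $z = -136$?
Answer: $-157$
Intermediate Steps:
$Z{\left(M \right)} = 1$
$z Z{\left(-2 \right)} - 21 = \left(-136\right) 1 - 21 = -136 - 21 = -157$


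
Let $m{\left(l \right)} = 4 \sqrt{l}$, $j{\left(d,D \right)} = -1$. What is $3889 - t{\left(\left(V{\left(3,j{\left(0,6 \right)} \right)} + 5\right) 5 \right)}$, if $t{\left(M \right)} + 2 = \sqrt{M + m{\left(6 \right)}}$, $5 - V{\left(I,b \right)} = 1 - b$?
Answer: $3891 - 2 \sqrt{10 + \sqrt{6}} \approx 3883.9$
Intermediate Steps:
$V{\left(I,b \right)} = 4 + b$ ($V{\left(I,b \right)} = 5 - \left(1 - b\right) = 5 + \left(-1 + b\right) = 4 + b$)
$t{\left(M \right)} = -2 + \sqrt{M + 4 \sqrt{6}}$
$3889 - t{\left(\left(V{\left(3,j{\left(0,6 \right)} \right)} + 5\right) 5 \right)} = 3889 - \left(-2 + \sqrt{\left(\left(4 - 1\right) + 5\right) 5 + 4 \sqrt{6}}\right) = 3889 - \left(-2 + \sqrt{\left(3 + 5\right) 5 + 4 \sqrt{6}}\right) = 3889 - \left(-2 + \sqrt{8 \cdot 5 + 4 \sqrt{6}}\right) = 3889 - \left(-2 + \sqrt{40 + 4 \sqrt{6}}\right) = 3889 + \left(2 - \sqrt{40 + 4 \sqrt{6}}\right) = 3891 - \sqrt{40 + 4 \sqrt{6}}$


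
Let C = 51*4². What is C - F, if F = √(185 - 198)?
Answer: 816 - I*√13 ≈ 816.0 - 3.6056*I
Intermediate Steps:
F = I*√13 (F = √(-13) = I*√13 ≈ 3.6056*I)
C = 816 (C = 51*16 = 816)
C - F = 816 - I*√13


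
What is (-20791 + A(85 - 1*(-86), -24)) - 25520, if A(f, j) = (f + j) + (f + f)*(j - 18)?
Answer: -60528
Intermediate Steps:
A(f, j) = f + j + 2*f*(-18 + j) (A(f, j) = (f + j) + (2*f)*(-18 + j) = (f + j) + 2*f*(-18 + j) = f + j + 2*f*(-18 + j))
(-20791 + A(85 - 1*(-86), -24)) - 25520 = (-20791 + (-24 - 35*(85 - 1*(-86)) + 2*(85 - 1*(-86))*(-24))) - 25520 = (-20791 + (-24 - 35*(85 + 86) + 2*(85 + 86)*(-24))) - 25520 = (-20791 + (-24 - 35*171 + 2*171*(-24))) - 25520 = (-20791 + (-24 - 5985 - 8208)) - 25520 = (-20791 - 14217) - 25520 = -35008 - 25520 = -60528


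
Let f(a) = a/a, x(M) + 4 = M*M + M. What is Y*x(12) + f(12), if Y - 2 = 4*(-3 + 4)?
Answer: 913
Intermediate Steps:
x(M) = -4 + M + M**2 (x(M) = -4 + (M*M + M) = -4 + (M**2 + M) = -4 + (M + M**2) = -4 + M + M**2)
Y = 6 (Y = 2 + 4*(-3 + 4) = 2 + 4*1 = 2 + 4 = 6)
f(a) = 1
Y*x(12) + f(12) = 6*(-4 + 12 + 12**2) + 1 = 6*(-4 + 12 + 144) + 1 = 6*152 + 1 = 912 + 1 = 913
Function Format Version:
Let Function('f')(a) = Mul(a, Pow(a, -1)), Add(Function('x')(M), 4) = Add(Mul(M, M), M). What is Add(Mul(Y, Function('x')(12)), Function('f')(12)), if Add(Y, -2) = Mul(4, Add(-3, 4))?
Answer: 913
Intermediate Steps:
Function('x')(M) = Add(-4, M, Pow(M, 2)) (Function('x')(M) = Add(-4, Add(Mul(M, M), M)) = Add(-4, Add(Pow(M, 2), M)) = Add(-4, Add(M, Pow(M, 2))) = Add(-4, M, Pow(M, 2)))
Y = 6 (Y = Add(2, Mul(4, Add(-3, 4))) = Add(2, Mul(4, 1)) = Add(2, 4) = 6)
Function('f')(a) = 1
Add(Mul(Y, Function('x')(12)), Function('f')(12)) = Add(Mul(6, Add(-4, 12, Pow(12, 2))), 1) = Add(Mul(6, Add(-4, 12, 144)), 1) = Add(Mul(6, 152), 1) = Add(912, 1) = 913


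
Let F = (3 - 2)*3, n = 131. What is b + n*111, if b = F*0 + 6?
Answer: 14547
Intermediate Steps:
F = 3 (F = 1*3 = 3)
b = 6 (b = 3*0 + 6 = 0 + 6 = 6)
b + n*111 = 6 + 131*111 = 6 + 14541 = 14547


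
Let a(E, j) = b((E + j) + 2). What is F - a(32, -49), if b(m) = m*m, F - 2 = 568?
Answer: 345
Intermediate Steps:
F = 570 (F = 2 + 568 = 570)
b(m) = m²
a(E, j) = (2 + E + j)² (a(E, j) = ((E + j) + 2)² = (2 + E + j)²)
F - a(32, -49) = 570 - (2 + 32 - 49)² = 570 - 1*(-15)² = 570 - 1*225 = 570 - 225 = 345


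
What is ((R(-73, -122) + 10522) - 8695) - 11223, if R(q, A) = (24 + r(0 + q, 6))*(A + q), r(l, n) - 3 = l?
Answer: -426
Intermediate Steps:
r(l, n) = 3 + l
R(q, A) = (27 + q)*(A + q) (R(q, A) = (24 + (3 + (0 + q)))*(A + q) = (24 + (3 + q))*(A + q) = (27 + q)*(A + q))
((R(-73, -122) + 10522) - 8695) - 11223 = ((((-73)**2 + 27*(-122) + 27*(-73) - 122*(-73)) + 10522) - 8695) - 11223 = (((5329 - 3294 - 1971 + 8906) + 10522) - 8695) - 11223 = ((8970 + 10522) - 8695) - 11223 = (19492 - 8695) - 11223 = 10797 - 11223 = -426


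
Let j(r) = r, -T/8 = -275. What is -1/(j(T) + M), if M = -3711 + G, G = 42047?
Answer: -1/40536 ≈ -2.4669e-5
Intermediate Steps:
T = 2200 (T = -8*(-275) = 2200)
M = 38336 (M = -3711 + 42047 = 38336)
-1/(j(T) + M) = -1/(2200 + 38336) = -1/40536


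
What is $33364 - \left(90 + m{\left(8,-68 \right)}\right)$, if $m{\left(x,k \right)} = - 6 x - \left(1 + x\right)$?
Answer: $33331$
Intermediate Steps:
$m{\left(x,k \right)} = -1 - 7 x$
$33364 - \left(90 + m{\left(8,-68 \right)}\right) = 33364 - \left(89 - 56\right) = 33364 - 33 = 33331$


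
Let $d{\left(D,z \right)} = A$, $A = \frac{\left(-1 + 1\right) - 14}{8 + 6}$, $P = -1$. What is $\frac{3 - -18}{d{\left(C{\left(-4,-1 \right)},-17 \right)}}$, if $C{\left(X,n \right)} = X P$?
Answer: $-21$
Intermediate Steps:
$C{\left(X,n \right)} = - X$ ($C{\left(X,n \right)} = X \left(-1\right) = - X$)
$A = -1$ ($A = \frac{0 - 14}{14} = \left(-14\right) \frac{1}{14} = -1$)
$d{\left(D,z \right)} = -1$
$\frac{3 - -18}{d{\left(C{\left(-4,-1 \right)},-17 \right)}} = \frac{3 - -18}{-1} = \left(3 + 18\right) \left(-1\right) = 21 \left(-1\right) = -21$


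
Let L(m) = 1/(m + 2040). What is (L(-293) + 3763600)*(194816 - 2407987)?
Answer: -14551619688386371/1747 ≈ -8.3295e+12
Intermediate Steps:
L(m) = 1/(2040 + m)
(L(-293) + 3763600)*(194816 - 2407987) = (1/(2040 - 293) + 3763600)*(194816 - 2407987) = (1/1747 + 3763600)*(-2213171) = (6575009201/1747)*(-2213171) = -14551619688386371/1747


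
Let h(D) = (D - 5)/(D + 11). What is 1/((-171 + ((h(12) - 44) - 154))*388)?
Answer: -23/3290240 ≈ -6.9904e-6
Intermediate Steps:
h(D) = (-5 + D)/(11 + D)
1/((-171 + ((h(12) - 44) - 154))*388) = 1/((-171 + (((-5 + 12)/(11 + 12) - 44) - 154))*388) = 1/((-171 + ((7/23 - 44) - 154))*388) = 1/((-171 + (-1005/23 - 154))*388) = 1/((-171 - 4547/23)*388) = 1/(-8480/23*388) = 1/(-3290240/23) = -23/3290240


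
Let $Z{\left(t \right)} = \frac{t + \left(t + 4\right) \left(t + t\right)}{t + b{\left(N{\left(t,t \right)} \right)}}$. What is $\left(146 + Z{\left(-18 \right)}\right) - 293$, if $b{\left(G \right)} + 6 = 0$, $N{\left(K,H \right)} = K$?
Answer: $- \frac{669}{4} \approx -167.25$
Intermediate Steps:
$b{\left(G \right)} = -6$ ($b{\left(G \right)} = -6 + 0 = -6$)
$Z{\left(t \right)} = \frac{t + 2 t \left(4 + t\right)}{-6 + t}$ ($Z{\left(t \right)} = \frac{t + \left(t + 4\right) \left(t + t\right)}{t - 6} = \frac{t + \left(4 + t\right) 2 t}{-6 + t} = \frac{t + 2 t \left(4 + t\right)}{-6 + t}$)
$\left(146 + Z{\left(-18 \right)}\right) - 293 = \left(146 - \frac{18 \left(9 + 2 \left(-18\right)\right)}{-6 - 18}\right) - 293 = \left(146 - \frac{18 \left(9 - 36\right)}{-24}\right) - 293 = \left(146 - \left(- \frac{3}{4}\right) \left(-27\right)\right) - 293 = \left(146 - \frac{81}{4}\right) - 293 = \frac{503}{4} - 293 = - \frac{669}{4}$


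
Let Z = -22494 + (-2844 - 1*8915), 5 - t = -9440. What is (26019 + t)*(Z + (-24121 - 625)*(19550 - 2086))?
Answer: -15327483951208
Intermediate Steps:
t = 9445 (t = 5 - 1*(-9440) = 5 + 9440 = 9445)
Z = -34253 (Z = -22494 + (-2844 - 8915) = -22494 - 11759 = -34253)
(26019 + t)*(Z + (-24121 - 625)*(19550 - 2086)) = (26019 + 9445)*(-34253 + (-24121 - 625)*(19550 - 2086)) = 35464*(-34253 - 24746*17464) = 35464*(-34253 - 432164144) = 35464*(-432198397) = -15327483951208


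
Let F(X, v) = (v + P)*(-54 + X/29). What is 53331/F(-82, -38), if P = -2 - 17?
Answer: 515533/31312 ≈ 16.464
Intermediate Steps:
P = -19
F(X, v) = (-54 + X/29)*(-19 + v) (F(X, v) = (v - 19)*(-54 + X/29) = (-19 + v)*(-54 + X*(1/29)) = (-19 + v)*(-54 + X/29) = (-54 + X/29)*(-19 + v))
53331/F(-82, -38) = 53331/(1026 - 54*(-38) - 19/29*(-82) + (1/29)*(-82)*(-38)) = 53331/(1026 + 2052 + 1558/29 + 3116/29) = 53331/(93936/29) = 53331*(29/93936) = 515533/31312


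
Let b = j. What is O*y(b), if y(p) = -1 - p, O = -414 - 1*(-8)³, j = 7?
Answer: -784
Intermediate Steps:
b = 7
O = 98 (O = -414 - 1*(-512) = -414 + 512 = 98)
O*y(b) = 98*(-1 - 1*7) = 98*(-1 - 7) = 98*(-8) = -784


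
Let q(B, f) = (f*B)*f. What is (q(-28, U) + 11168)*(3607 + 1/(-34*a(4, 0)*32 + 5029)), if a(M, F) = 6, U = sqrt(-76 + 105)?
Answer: 55993773552/1499 ≈ 3.7354e+7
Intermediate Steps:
U = sqrt(29) ≈ 5.3852
q(B, f) = B*f**2 (q(B, f) = (B*f)*f = B*f**2)
(q(-28, U) + 11168)*(3607 + 1/(-34*a(4, 0)*32 + 5029)) = (-28*(sqrt(29))**2 + 11168)*(3607 + 1/(-34*6*32 + 5029)) = (-28*29 + 11168)*(3607 + 1/(-204*32 + 5029)) = (-812 + 11168)*(3607 + 1/(-6528 + 5029)) = 10356*(3607 + 1/(-1499)) = 10356*(3607 - 1/1499) = 10356*(5406892/1499) = 55993773552/1499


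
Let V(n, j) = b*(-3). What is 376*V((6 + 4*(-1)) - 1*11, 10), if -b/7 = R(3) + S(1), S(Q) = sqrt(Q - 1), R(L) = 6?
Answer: 47376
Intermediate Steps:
S(Q) = sqrt(-1 + Q)
b = -42 (b = -7*(6 + sqrt(-1 + 1)) = -7*(6 + sqrt(0)) = -7*(6 + 0) = -7*6 = -42)
V(n, j) = 126 (V(n, j) = -42*(-3) = 126)
376*V((6 + 4*(-1)) - 1*11, 10) = 376*126 = 47376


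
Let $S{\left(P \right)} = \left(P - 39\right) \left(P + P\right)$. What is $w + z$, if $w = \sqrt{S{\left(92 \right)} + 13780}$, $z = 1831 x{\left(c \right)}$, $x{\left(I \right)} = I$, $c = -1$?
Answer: $-1831 + 2 \sqrt{5883} \approx -1677.6$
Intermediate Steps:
$S{\left(P \right)} = 2 P \left(-39 + P\right)$ ($S{\left(P \right)} = \left(-39 + P\right) 2 P = 2 P \left(-39 + P\right)$)
$z = -1831$ ($z = 1831 \left(-1\right) = -1831$)
$w = 2 \sqrt{5883}$ ($w = \sqrt{2 \cdot 92 \left(-39 + 92\right) + 13780} = \sqrt{2 \cdot 92 \cdot 53 + 13780} = \sqrt{9752 + 13780} = \sqrt{23532} = 2 \sqrt{5883} \approx 153.4$)
$w + z = 2 \sqrt{5883} - 1831 = -1831 + 2 \sqrt{5883}$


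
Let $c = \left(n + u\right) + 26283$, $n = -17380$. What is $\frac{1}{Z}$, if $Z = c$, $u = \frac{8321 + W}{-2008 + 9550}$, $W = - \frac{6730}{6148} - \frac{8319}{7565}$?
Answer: $\frac{175387777020}{1561670831054239} \approx 0.00011231$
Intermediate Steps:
$W = - \frac{51028831}{23254810}$ ($W = \left(-6730\right) \frac{1}{6148} - \frac{8319}{7565} = - \frac{3365}{3074} - \frac{8319}{7565} = - \frac{51028831}{23254810} \approx -2.1943$)
$u = \frac{193452245179}{175387777020}$ ($u = \frac{8321 - \frac{51028831}{23254810}}{-2008 + 9550} = \frac{193452245179}{23254810 \cdot 7542} = \frac{193452245179}{23254810} \cdot \frac{1}{7542} = \frac{193452245179}{175387777020} \approx 1.103$)
$c = \frac{1561670831054239}{175387777020}$ ($c = \left(-17380 + \frac{193452245179}{175387777020}\right) + 26283 = - \frac{3048046112362421}{175387777020} + 26283 = \frac{1561670831054239}{175387777020} \approx 8904.1$)
$Z = \frac{1561670831054239}{175387777020} \approx 8904.1$
$\frac{1}{Z} = \frac{1}{\frac{1561670831054239}{175387777020}} = \frac{175387777020}{1561670831054239}$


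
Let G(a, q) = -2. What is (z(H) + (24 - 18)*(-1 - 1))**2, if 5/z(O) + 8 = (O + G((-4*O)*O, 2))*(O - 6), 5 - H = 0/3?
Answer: 18769/121 ≈ 155.12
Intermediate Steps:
H = 5 (H = 5 - 0/3 = 5 - 1*0 = 5 + 0 = 5)
z(O) = 5/(-8 + (-6 + O)*(-2 + O)) (z(O) = 5/(-8 + (O - 2)*(O - 6)) = 5/(-8 + (-2 + O)*(-6 + O)) = 5/(-8 + (-6 + O)*(-2 + O)))
(z(H) + (24 - 18)*(-1 - 1))**2 = (5/(4 + 5**2 - 8*5) + (24 - 18)*(-1 - 1))**2 = (5/(4 + 25 - 40) + 6*(-2))**2 = (5/(-11) - 12)**2 = (5*(-1/11) - 12)**2 = (-5/11 - 12)**2 = (-137/11)**2 = 18769/121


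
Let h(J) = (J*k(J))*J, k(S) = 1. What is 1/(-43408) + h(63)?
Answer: 172286351/43408 ≈ 3969.0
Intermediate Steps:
h(J) = J² (h(J) = (J*1)*J = J*J = J²)
1/(-43408) + h(63) = 1/(-43408) + 63² = -1/43408 + 3969 = 172286351/43408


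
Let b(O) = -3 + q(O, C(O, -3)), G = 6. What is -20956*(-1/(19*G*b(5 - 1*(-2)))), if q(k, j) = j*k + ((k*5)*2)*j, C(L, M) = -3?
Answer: -403/513 ≈ -0.78557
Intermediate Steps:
q(k, j) = 11*j*k (q(k, j) = j*k + ((5*k)*2)*j = j*k + (10*k)*j = j*k + 10*j*k = 11*j*k)
b(O) = -3 - 33*O (b(O) = -3 + 11*(-3)*O = -3 - 33*O)
-20956*(-1/(19*G*b(5 - 1*(-2)))) = -20956*(-1/(114*(-3 - 33*(5 - 1*(-2))))) = -20956*(-1/(114*(-3 - 33*(5 + 2)))) = -20956*(-1/(114*(-3 - 33*7))) = -20956*(-1/(114*(-3 - 231))) = -20956/((-114*(-234))) = -20956/26676 = -20956*1/26676 = -403/513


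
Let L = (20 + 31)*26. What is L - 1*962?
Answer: 364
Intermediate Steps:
L = 1326 (L = 51*26 = 1326)
L - 1*962 = 1326 - 1*962 = 1326 - 962 = 364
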